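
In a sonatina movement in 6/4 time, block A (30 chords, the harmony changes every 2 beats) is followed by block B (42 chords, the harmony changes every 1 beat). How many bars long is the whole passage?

17 bars

A: 30 × 2 = 60 beats = 10 bars.
B: 42 × 1 = 42 beats = 7 bars.
Total: 10 + 7 = 17 bars.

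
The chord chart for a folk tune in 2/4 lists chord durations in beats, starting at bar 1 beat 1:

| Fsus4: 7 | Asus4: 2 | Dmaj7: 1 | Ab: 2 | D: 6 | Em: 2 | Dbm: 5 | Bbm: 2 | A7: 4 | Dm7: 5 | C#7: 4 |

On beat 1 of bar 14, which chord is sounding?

Bbm

Beat 1 of bar 14 is beat (14−1)×2 + 1 = 27 overall.
Running totals: Fsus4 ends at 7, Asus4 ends at 9, Dmaj7 ends at 10, Ab ends at 12, D ends at 18, Em ends at 20, Dbm ends at 25, Bbm ends at 27.
Beat 27 falls within Bbm.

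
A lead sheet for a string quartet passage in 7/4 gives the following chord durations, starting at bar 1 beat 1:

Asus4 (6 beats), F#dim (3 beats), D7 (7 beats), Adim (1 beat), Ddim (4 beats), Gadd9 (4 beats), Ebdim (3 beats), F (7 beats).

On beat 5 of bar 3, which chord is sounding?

Ddim

Beat 5 of bar 3 is beat (3−1)×7 + 5 = 19 overall.
Running totals: Asus4 ends at 6, F#dim ends at 9, D7 ends at 16, Adim ends at 17, Ddim ends at 21.
Beat 19 falls within Ddim.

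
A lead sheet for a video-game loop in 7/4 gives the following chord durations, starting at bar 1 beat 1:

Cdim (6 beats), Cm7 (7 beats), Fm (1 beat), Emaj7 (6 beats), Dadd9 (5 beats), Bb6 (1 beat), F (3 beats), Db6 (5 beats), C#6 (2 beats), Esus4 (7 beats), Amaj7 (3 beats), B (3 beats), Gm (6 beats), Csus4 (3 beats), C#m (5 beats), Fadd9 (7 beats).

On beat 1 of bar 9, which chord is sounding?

Beat 1 of bar 9 is beat (9−1)×7 + 1 = 57 overall.
Running totals: Cdim ends at 6, Cm7 ends at 13, Fm ends at 14, Emaj7 ends at 20, Dadd9 ends at 25, Bb6 ends at 26, F ends at 29, Db6 ends at 34, C#6 ends at 36, Esus4 ends at 43, Amaj7 ends at 46, B ends at 49, Gm ends at 55, Csus4 ends at 58.
Beat 57 falls within Csus4.

Csus4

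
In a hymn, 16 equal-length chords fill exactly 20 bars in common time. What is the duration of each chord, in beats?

20 bars × 4 beats/bar = 80 beats total.
80 beats ÷ 16 chords = 5 beats per chord.

5 beats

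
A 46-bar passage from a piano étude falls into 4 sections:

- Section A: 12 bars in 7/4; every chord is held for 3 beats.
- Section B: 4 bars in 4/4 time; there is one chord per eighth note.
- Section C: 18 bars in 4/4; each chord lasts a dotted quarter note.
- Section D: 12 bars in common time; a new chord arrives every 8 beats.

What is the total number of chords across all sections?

A: 12·7 = 84 beats, 84/3 = 28 chords.
B: 4·4 = 16 beats, 16/0.5 = 32 chords.
C: 18·4 = 72 beats, 72/1.5 = 48 chords.
D: 12·4 = 48 beats, 48/8 = 6 chords.
Total: 28 + 32 + 48 + 6 = 114.

114 chords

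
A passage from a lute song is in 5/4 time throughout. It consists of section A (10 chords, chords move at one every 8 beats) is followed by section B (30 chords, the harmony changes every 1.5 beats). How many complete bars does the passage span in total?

25 bars

A: 10 × 8 = 80 beats = 16 bars.
B: 30 × 1.5 = 45 beats = 9 bars.
Total: 16 + 9 = 25 bars.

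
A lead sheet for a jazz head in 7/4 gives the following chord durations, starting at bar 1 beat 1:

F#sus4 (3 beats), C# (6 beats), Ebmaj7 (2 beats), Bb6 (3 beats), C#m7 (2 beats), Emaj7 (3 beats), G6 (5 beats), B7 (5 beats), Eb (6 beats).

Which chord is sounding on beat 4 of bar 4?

Beat 4 of bar 4 is beat (4−1)×7 + 4 = 25 overall.
Running totals: F#sus4 ends at 3, C# ends at 9, Ebmaj7 ends at 11, Bb6 ends at 14, C#m7 ends at 16, Emaj7 ends at 19, G6 ends at 24, B7 ends at 29.
Beat 25 falls within B7.

B7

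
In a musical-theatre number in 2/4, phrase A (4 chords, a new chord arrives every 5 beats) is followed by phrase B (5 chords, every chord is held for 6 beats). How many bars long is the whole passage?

A: 4 × 5 = 20 beats = 10 bars.
B: 5 × 6 = 30 beats = 15 bars.
Total: 10 + 15 = 25 bars.

25 bars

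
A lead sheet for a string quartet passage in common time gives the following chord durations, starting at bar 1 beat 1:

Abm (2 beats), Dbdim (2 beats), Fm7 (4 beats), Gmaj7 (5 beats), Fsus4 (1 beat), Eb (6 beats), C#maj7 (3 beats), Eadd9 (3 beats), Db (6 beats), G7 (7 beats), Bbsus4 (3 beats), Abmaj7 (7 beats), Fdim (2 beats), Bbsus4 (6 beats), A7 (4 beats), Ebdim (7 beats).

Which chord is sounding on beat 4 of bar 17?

Ebdim

Beat 4 of bar 17 is beat (17−1)×4 + 4 = 68 overall.
Running totals: Abm ends at 2, Dbdim ends at 4, Fm7 ends at 8, Gmaj7 ends at 13, Fsus4 ends at 14, Eb ends at 20, C#maj7 ends at 23, Eadd9 ends at 26, Db ends at 32, G7 ends at 39, Bbsus4 ends at 42, Abmaj7 ends at 49, Fdim ends at 51, Bbsus4 ends at 57, A7 ends at 61, Ebdim ends at 68.
Beat 68 falls within Ebdim.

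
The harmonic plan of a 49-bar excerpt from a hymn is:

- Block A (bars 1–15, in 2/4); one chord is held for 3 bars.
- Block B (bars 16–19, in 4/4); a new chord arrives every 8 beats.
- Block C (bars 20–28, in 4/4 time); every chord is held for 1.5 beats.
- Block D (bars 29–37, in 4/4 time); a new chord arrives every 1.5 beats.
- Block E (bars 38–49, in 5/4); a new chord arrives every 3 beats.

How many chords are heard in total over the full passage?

A has 30 beats and chords last 6 each, so 5 chords.
B has 16 beats and chords last 8 each, so 2 chords.
C has 36 beats and chords last 1.5 each, so 24 chords.
D has 36 beats and chords last 1.5 each, so 24 chords.
E has 60 beats and chords last 3 each, so 20 chords.
Total: 5 + 2 + 24 + 24 + 20 = 75.

75 chords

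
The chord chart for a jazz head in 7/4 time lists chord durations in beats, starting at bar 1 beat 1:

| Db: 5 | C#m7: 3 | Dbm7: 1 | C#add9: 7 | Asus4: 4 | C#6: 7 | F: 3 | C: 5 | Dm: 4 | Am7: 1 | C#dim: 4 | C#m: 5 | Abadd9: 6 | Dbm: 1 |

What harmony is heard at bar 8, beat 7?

Dbm

Beat 7 of bar 8 is beat (8−1)×7 + 7 = 56 overall.
Running totals: Db ends at 5, C#m7 ends at 8, Dbm7 ends at 9, C#add9 ends at 16, Asus4 ends at 20, C#6 ends at 27, F ends at 30, C ends at 35, Dm ends at 39, Am7 ends at 40, C#dim ends at 44, C#m ends at 49, Abadd9 ends at 55, Dbm ends at 56.
Beat 56 falls within Dbm.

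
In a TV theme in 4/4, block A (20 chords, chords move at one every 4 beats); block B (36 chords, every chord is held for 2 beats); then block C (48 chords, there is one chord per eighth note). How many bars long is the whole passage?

44 bars

A: 20 × 4 = 80 beats = 20 bars.
B: 36 × 2 = 72 beats = 18 bars.
C: 48 × 0.5 = 24 beats = 6 bars.
Total: 20 + 18 + 6 = 44 bars.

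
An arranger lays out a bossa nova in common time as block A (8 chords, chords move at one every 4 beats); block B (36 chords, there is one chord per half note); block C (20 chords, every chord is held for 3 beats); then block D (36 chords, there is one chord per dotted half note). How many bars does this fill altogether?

A: 8 × 4 = 32 beats = 8 bars.
B: 36 × 2 = 72 beats = 18 bars.
C: 20 × 3 = 60 beats = 15 bars.
D: 36 × 3 = 108 beats = 27 bars.
Total: 8 + 18 + 15 + 27 = 68 bars.

68 bars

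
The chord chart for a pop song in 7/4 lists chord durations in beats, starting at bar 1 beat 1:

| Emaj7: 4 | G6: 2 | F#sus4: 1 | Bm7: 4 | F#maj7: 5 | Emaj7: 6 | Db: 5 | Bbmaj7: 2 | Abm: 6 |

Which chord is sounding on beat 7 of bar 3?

Beat 7 of bar 3 is beat (3−1)×7 + 7 = 21 overall.
Running totals: Emaj7 ends at 4, G6 ends at 6, F#sus4 ends at 7, Bm7 ends at 11, F#maj7 ends at 16, Emaj7 ends at 22.
Beat 21 falls within Emaj7.

Emaj7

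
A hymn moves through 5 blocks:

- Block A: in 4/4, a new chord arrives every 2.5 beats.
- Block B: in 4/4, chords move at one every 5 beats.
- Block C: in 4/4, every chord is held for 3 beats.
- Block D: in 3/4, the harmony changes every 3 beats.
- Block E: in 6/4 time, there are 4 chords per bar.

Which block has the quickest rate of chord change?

Block E

A: 4 beats/bar ÷ 2.5 beats/chord = 1.6 chords/bar.
B: 4 beats/bar ÷ 5 beats/chord = 0.8 chords/bar.
C: 4 beats/bar ÷ 3 beats/chord = 4/3 chords/bar.
D: 3 beats/bar ÷ 3 beats/chord = 1 chord/bar.
E: 6 beats/bar ÷ 1.5 beats/chord = 4 chords/bar.
Fastest is E at 4 chords/bar.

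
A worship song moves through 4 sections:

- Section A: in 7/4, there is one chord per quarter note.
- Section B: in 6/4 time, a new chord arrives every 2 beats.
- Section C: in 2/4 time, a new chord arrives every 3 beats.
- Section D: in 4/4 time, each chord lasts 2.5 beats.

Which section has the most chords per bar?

Section A

A: 7 beats/bar ÷ 1 beat/chord = 7 chords/bar.
B: 6 beats/bar ÷ 2 beats/chord = 3 chords/bar.
C: 2 beats/bar ÷ 3 beats/chord = 2/3 chords/bar.
D: 4 beats/bar ÷ 2.5 beats/chord = 1.6 chords/bar.
Fastest is A at 7 chords/bar.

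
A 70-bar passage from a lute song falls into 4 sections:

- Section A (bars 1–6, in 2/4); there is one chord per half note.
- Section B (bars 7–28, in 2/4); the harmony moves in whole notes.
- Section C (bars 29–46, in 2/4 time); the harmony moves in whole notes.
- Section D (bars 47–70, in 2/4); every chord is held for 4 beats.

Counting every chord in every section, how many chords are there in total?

A: 6 bars × 2 beats = 12 beats; 2 beats/chord → 6 chords.
B: 22 bars × 2 beats = 44 beats; 4 beats/chord → 11 chords.
C: 18 bars × 2 beats = 36 beats; 4 beats/chord → 9 chords.
D: 24 bars × 2 beats = 48 beats; 4 beats/chord → 12 chords.
Total: 6 + 11 + 9 + 12 = 38.

38 chords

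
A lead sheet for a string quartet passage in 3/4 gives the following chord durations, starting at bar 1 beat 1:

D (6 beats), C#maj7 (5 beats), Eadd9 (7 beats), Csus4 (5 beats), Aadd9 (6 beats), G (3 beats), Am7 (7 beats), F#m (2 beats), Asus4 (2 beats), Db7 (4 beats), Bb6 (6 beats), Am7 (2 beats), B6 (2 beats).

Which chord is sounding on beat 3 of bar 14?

Asus4

Beat 3 of bar 14 is beat (14−1)×3 + 3 = 42 overall.
Running totals: D ends at 6, C#maj7 ends at 11, Eadd9 ends at 18, Csus4 ends at 23, Aadd9 ends at 29, G ends at 32, Am7 ends at 39, F#m ends at 41, Asus4 ends at 43.
Beat 42 falls within Asus4.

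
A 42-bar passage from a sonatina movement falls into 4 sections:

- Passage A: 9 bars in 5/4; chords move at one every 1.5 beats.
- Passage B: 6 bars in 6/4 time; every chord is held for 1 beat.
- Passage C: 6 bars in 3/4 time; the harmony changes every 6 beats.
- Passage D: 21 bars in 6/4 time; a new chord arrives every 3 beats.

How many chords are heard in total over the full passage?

111 chords

A has 45 beats and chords last 1.5 each, so 30 chords.
B has 36 beats and chords last 1 each, so 36 chords.
C has 18 beats and chords last 6 each, so 3 chords.
D has 126 beats and chords last 3 each, so 42 chords.
Total: 30 + 36 + 3 + 42 = 111.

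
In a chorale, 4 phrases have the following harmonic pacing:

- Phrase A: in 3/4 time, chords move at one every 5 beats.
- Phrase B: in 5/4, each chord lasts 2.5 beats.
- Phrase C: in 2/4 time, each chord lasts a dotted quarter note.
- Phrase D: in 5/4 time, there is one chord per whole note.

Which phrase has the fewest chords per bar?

Phrase A

A: 3 beats/bar ÷ 5 beats/chord = 0.6 chords/bar.
B: 5 beats/bar ÷ 2.5 beats/chord = 2 chords/bar.
C: 2 beats/bar ÷ 1.5 beats/chord = 4/3 chords/bar.
D: 5 beats/bar ÷ 4 beats/chord = 1.25 chords/bar.
Slowest is A at 0.6 chords/bar.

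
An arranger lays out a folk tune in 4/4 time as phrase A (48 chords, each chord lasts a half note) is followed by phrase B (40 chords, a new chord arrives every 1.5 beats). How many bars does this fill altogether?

39 bars

A: 48 × 2 = 96 beats = 24 bars.
B: 40 × 1.5 = 60 beats = 15 bars.
Total: 24 + 15 = 39 bars.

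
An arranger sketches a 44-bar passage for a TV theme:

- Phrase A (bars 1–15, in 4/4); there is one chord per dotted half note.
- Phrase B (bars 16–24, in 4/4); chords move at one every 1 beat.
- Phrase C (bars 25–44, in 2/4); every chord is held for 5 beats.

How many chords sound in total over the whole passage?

A: 15·4 = 60 beats, 60/3 = 20 chords.
B: 9·4 = 36 beats, 36/1 = 36 chords.
C: 20·2 = 40 beats, 40/5 = 8 chords.
Total: 20 + 36 + 8 = 64.

64 chords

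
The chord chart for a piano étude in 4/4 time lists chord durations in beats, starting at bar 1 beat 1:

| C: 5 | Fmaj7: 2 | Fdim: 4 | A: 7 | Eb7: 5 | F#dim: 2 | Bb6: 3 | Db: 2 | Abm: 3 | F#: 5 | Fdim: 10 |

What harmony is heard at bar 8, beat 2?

Beat 2 of bar 8 is beat (8−1)×4 + 2 = 30 overall.
Running totals: C ends at 5, Fmaj7 ends at 7, Fdim ends at 11, A ends at 18, Eb7 ends at 23, F#dim ends at 25, Bb6 ends at 28, Db ends at 30.
Beat 30 falls within Db.

Db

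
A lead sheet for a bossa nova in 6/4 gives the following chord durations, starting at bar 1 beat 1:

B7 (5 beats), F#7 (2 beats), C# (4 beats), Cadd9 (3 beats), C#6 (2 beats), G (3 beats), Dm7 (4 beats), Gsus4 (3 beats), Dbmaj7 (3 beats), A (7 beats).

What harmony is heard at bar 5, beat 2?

Gsus4

Beat 2 of bar 5 is beat (5−1)×6 + 2 = 26 overall.
Running totals: B7 ends at 5, F#7 ends at 7, C# ends at 11, Cadd9 ends at 14, C#6 ends at 16, G ends at 19, Dm7 ends at 23, Gsus4 ends at 26.
Beat 26 falls within Gsus4.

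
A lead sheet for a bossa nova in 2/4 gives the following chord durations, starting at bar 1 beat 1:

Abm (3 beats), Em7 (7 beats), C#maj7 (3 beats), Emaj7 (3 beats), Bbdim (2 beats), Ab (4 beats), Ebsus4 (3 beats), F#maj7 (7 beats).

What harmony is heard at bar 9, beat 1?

Bbdim

Beat 1 of bar 9 is beat (9−1)×2 + 1 = 17 overall.
Running totals: Abm ends at 3, Em7 ends at 10, C#maj7 ends at 13, Emaj7 ends at 16, Bbdim ends at 18.
Beat 17 falls within Bbdim.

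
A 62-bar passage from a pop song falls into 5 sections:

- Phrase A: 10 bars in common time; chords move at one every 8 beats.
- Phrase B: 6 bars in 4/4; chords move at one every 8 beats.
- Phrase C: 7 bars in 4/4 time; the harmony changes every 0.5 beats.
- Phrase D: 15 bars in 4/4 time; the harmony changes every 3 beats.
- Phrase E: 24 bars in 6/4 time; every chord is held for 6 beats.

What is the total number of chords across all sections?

108 chords

A has 40 beats and chords last 8 each, so 5 chords.
B has 24 beats and chords last 8 each, so 3 chords.
C has 28 beats and chords last 0.5 each, so 56 chords.
D has 60 beats and chords last 3 each, so 20 chords.
E has 144 beats and chords last 6 each, so 24 chords.
Total: 5 + 3 + 56 + 20 + 24 = 108.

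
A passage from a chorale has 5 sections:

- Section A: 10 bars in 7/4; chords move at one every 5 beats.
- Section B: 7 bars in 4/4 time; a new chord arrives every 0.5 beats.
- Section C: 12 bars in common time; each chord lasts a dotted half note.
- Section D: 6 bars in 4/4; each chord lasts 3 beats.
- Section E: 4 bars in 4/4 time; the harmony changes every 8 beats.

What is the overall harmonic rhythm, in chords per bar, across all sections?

A: 10 × 7 = 70 beats ÷ 5 = 14 chords.
B: 7 × 4 = 28 beats ÷ 0.5 = 56 chords.
C: 12 × 4 = 48 beats ÷ 3 = 16 chords.
D: 6 × 4 = 24 beats ÷ 3 = 8 chords.
E: 4 × 4 = 16 beats ÷ 8 = 2 chords.
Overall: 96 chords over 39 bars → 96/39 = 32/13 chords per bar.

32/13 chords per bar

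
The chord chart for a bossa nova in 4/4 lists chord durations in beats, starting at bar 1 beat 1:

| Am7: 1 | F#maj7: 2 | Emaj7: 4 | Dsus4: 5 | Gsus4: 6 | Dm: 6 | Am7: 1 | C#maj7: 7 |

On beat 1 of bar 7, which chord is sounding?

Am7

Beat 1 of bar 7 is beat (7−1)×4 + 1 = 25 overall.
Running totals: Am7 ends at 1, F#maj7 ends at 3, Emaj7 ends at 7, Dsus4 ends at 12, Gsus4 ends at 18, Dm ends at 24, Am7 ends at 25.
Beat 25 falls within Am7.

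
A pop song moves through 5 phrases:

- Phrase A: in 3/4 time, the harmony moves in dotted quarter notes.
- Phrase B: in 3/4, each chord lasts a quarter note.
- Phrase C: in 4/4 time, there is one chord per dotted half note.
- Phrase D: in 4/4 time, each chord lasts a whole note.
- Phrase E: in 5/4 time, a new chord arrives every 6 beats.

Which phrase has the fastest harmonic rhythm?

Phrase B

A: 3/1.5 = 2 chords/bar.
B: 3/1 = 3 chords/bar.
C: 4/3 = 4/3 chords/bar.
D: 4/4 = 1 chord/bar.
E: 5/6 = 5/6 chords/bar.
Fastest is B at 3 chords/bar.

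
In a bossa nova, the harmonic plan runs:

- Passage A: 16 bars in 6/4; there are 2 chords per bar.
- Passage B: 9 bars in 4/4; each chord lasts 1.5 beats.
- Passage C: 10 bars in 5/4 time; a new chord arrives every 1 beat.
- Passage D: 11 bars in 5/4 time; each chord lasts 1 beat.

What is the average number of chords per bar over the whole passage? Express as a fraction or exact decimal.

3.5 chords per bar

A: 16 bars of 6 beats is 96 beats; at 3 beats each that's 32 chords.
B: 9 bars of 4 beats is 36 beats; at 1.5 beats each that's 24 chords.
C: 10 bars of 5 beats is 50 beats; at 1 beat each that's 50 chords.
D: 11 bars of 5 beats is 55 beats; at 1 beat each that's 55 chords.
Overall: 161 chords over 46 bars → 161/46 = 3.5 chords per bar.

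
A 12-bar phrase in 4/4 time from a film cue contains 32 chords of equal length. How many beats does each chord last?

1.5 beats

12 bars × 4 beats/bar = 48 beats total.
48 beats ÷ 32 chords = 1.5 beats per chord.
(That is a dotted quarter note.)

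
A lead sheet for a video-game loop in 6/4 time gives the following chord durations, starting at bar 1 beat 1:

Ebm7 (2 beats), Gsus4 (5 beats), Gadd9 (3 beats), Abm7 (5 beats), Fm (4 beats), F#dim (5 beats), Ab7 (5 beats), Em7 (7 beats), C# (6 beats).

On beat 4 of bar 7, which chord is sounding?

C#

Beat 4 of bar 7 is beat (7−1)×6 + 4 = 40 overall.
Running totals: Ebm7 ends at 2, Gsus4 ends at 7, Gadd9 ends at 10, Abm7 ends at 15, Fm ends at 19, F#dim ends at 24, Ab7 ends at 29, Em7 ends at 36, C# ends at 42.
Beat 40 falls within C#.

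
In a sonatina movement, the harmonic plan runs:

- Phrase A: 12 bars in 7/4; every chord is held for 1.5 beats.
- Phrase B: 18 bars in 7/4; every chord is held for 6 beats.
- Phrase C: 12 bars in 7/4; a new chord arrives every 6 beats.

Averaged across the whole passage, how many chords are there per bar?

A: 12 × 7 = 84 beats ÷ 1.5 = 56 chords.
B: 18 × 7 = 126 beats ÷ 6 = 21 chords.
C: 12 × 7 = 84 beats ÷ 6 = 14 chords.
Overall: 91 chords over 42 bars → 91/42 = 13/6 chords per bar.

13/6 chords per bar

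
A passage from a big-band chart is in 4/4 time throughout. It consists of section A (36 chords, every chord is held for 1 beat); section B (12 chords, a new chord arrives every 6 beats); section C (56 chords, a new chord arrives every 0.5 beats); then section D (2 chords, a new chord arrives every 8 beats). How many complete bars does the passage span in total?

A: 36 × 1 = 36 beats = 9 bars.
B: 12 × 6 = 72 beats = 18 bars.
C: 56 × 0.5 = 28 beats = 7 bars.
D: 2 × 8 = 16 beats = 4 bars.
Total: 9 + 18 + 7 + 4 = 38 bars.

38 bars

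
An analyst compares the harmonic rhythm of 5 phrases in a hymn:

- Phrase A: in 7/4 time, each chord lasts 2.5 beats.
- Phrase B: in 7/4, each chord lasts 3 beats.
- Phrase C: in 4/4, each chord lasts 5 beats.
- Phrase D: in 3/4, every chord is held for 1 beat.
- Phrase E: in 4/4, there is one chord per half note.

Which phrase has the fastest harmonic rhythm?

Phrase D

A: 7 beats/bar ÷ 2.5 beats/chord = 2.8 chords/bar.
B: 7 beats/bar ÷ 3 beats/chord = 7/3 chords/bar.
C: 4 beats/bar ÷ 5 beats/chord = 0.8 chords/bar.
D: 3 beats/bar ÷ 1 beat/chord = 3 chords/bar.
E: 4 beats/bar ÷ 2 beats/chord = 2 chords/bar.
Fastest is D at 3 chords/bar.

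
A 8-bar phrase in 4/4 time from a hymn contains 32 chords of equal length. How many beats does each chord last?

8 bars × 4 beats/bar = 32 beats total.
32 beats ÷ 32 chords = 1 beats per chord.
(That is a quarter note.)

1 beat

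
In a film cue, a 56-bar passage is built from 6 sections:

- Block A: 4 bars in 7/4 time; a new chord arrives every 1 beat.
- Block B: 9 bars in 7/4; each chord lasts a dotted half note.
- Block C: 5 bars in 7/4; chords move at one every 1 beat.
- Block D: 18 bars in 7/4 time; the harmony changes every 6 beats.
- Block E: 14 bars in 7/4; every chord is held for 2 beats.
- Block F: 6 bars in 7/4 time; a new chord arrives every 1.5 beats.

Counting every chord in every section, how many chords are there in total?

182 chords

A: 4·7 = 28 beats, 28/1 = 28 chords.
B: 9·7 = 63 beats, 63/3 = 21 chords.
C: 5·7 = 35 beats, 35/1 = 35 chords.
D: 18·7 = 126 beats, 126/6 = 21 chords.
E: 14·7 = 98 beats, 98/2 = 49 chords.
F: 6·7 = 42 beats, 42/1.5 = 28 chords.
Total: 28 + 21 + 35 + 21 + 49 + 28 = 182.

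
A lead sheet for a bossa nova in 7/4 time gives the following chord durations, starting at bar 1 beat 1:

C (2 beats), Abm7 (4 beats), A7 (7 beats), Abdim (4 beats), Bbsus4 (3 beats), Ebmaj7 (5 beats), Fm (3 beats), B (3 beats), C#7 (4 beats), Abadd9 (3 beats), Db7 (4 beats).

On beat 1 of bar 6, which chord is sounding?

Abadd9

Beat 1 of bar 6 is beat (6−1)×7 + 1 = 36 overall.
Running totals: C ends at 2, Abm7 ends at 6, A7 ends at 13, Abdim ends at 17, Bbsus4 ends at 20, Ebmaj7 ends at 25, Fm ends at 28, B ends at 31, C#7 ends at 35, Abadd9 ends at 38.
Beat 36 falls within Abadd9.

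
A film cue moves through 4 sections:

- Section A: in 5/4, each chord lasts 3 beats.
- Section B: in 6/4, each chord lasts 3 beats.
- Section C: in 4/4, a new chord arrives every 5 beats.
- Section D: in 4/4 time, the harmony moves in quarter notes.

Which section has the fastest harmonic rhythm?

A: 5 beats/bar ÷ 3 beats/chord = 5/3 chords/bar.
B: 6 beats/bar ÷ 3 beats/chord = 2 chords/bar.
C: 4 beats/bar ÷ 5 beats/chord = 0.8 chords/bar.
D: 4 beats/bar ÷ 1 beat/chord = 4 chords/bar.
Fastest is D at 4 chords/bar.

Section D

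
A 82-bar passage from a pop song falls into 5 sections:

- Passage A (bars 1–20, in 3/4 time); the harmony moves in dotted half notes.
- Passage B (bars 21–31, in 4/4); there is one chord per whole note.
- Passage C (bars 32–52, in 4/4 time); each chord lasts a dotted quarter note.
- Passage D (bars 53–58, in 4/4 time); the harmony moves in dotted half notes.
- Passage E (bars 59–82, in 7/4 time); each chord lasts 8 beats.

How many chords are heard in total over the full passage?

A has 60 beats and chords last 3 each, so 20 chords.
B has 44 beats and chords last 4 each, so 11 chords.
C has 84 beats and chords last 1.5 each, so 56 chords.
D has 24 beats and chords last 3 each, so 8 chords.
E has 168 beats and chords last 8 each, so 21 chords.
Total: 20 + 11 + 56 + 8 + 21 = 116.

116 chords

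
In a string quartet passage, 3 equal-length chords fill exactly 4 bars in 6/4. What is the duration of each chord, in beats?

4 bars × 6 beats/bar = 24 beats total.
24 beats ÷ 3 chords = 8 beats per chord.

8 beats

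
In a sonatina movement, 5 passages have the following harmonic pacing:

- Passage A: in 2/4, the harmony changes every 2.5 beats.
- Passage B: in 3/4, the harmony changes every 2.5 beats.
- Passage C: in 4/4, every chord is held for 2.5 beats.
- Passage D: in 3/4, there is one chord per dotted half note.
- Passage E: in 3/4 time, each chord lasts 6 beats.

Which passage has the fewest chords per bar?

Passage E

A: 2/2.5 = 0.8 chords/bar.
B: 3/2.5 = 1.2 chords/bar.
C: 4/2.5 = 1.6 chords/bar.
D: 3/3 = 1 chord/bar.
E: 3/6 = 0.5 chords/bar.
Slowest is E at 0.5 chords/bar.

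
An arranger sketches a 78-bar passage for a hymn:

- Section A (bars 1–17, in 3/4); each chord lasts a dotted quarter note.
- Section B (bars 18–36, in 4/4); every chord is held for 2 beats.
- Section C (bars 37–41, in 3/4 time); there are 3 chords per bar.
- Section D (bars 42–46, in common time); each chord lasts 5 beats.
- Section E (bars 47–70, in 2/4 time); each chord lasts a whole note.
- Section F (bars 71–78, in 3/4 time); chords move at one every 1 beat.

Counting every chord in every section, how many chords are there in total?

127 chords

A has 51 beats and chords last 1.5 each, so 34 chords.
B has 76 beats and chords last 2 each, so 38 chords.
C has 15 beats and chords last 1 each, so 15 chords.
D has 20 beats and chords last 5 each, so 4 chords.
E has 48 beats and chords last 4 each, so 12 chords.
F has 24 beats and chords last 1 each, so 24 chords.
Total: 34 + 38 + 15 + 4 + 12 + 24 = 127.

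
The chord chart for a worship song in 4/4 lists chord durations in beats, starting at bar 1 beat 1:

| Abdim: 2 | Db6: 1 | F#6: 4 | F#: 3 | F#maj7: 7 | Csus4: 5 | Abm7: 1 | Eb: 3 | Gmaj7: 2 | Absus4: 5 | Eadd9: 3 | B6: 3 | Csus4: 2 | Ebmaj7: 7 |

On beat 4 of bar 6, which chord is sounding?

Beat 4 of bar 6 is beat (6−1)×4 + 4 = 24 overall.
Running totals: Abdim ends at 2, Db6 ends at 3, F#6 ends at 7, F# ends at 10, F#maj7 ends at 17, Csus4 ends at 22, Abm7 ends at 23, Eb ends at 26.
Beat 24 falls within Eb.

Eb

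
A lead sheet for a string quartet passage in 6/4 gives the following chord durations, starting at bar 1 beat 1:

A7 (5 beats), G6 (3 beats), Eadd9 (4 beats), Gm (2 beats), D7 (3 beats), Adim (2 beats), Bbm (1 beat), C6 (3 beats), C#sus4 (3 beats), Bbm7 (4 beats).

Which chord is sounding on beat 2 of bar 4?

Bbm

Beat 2 of bar 4 is beat (4−1)×6 + 2 = 20 overall.
Running totals: A7 ends at 5, G6 ends at 8, Eadd9 ends at 12, Gm ends at 14, D7 ends at 17, Adim ends at 19, Bbm ends at 20.
Beat 20 falls within Bbm.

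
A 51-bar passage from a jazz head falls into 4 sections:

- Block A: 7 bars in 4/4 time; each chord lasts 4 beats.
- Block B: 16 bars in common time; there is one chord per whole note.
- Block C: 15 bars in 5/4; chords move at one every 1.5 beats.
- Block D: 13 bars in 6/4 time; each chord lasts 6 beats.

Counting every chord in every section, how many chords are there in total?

86 chords

A has 28 beats and chords last 4 each, so 7 chords.
B has 64 beats and chords last 4 each, so 16 chords.
C has 75 beats and chords last 1.5 each, so 50 chords.
D has 78 beats and chords last 6 each, so 13 chords.
Total: 7 + 16 + 50 + 13 = 86.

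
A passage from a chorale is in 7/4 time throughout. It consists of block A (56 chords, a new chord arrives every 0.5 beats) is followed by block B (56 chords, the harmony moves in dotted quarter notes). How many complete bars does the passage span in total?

16 bars

A: 56 × 0.5 = 28 beats = 4 bars.
B: 56 × 1.5 = 84 beats = 12 bars.
Total: 4 + 12 = 16 bars.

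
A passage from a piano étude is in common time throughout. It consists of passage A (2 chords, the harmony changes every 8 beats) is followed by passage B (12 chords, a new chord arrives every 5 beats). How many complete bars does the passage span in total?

A: 2 × 8 = 16 beats = 4 bars.
B: 12 × 5 = 60 beats = 15 bars.
Total: 4 + 15 = 19 bars.

19 bars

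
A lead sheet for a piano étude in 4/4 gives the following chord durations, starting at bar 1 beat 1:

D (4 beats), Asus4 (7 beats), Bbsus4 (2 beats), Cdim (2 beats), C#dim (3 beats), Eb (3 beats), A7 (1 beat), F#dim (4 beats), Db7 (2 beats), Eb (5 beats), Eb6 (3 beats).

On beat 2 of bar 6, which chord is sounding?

A7

Beat 2 of bar 6 is beat (6−1)×4 + 2 = 22 overall.
Running totals: D ends at 4, Asus4 ends at 11, Bbsus4 ends at 13, Cdim ends at 15, C#dim ends at 18, Eb ends at 21, A7 ends at 22.
Beat 22 falls within A7.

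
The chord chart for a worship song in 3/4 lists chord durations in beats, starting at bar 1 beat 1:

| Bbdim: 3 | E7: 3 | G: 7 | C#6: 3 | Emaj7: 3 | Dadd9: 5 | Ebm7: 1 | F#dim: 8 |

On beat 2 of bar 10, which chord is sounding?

F#dim

Beat 2 of bar 10 is beat (10−1)×3 + 2 = 29 overall.
Running totals: Bbdim ends at 3, E7 ends at 6, G ends at 13, C#6 ends at 16, Emaj7 ends at 19, Dadd9 ends at 24, Ebm7 ends at 25, F#dim ends at 33.
Beat 29 falls within F#dim.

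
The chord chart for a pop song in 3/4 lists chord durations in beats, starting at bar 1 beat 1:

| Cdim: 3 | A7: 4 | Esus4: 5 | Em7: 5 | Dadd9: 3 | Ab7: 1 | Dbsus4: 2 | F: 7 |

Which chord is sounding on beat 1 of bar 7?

Beat 1 of bar 7 is beat (7−1)×3 + 1 = 19 overall.
Running totals: Cdim ends at 3, A7 ends at 7, Esus4 ends at 12, Em7 ends at 17, Dadd9 ends at 20.
Beat 19 falls within Dadd9.

Dadd9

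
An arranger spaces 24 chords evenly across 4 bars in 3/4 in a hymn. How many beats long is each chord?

4 bars × 3 beats/bar = 12 beats total.
12 beats ÷ 24 chords = 0.5 beats per chord.
(That is an eighth note.)

0.5 beats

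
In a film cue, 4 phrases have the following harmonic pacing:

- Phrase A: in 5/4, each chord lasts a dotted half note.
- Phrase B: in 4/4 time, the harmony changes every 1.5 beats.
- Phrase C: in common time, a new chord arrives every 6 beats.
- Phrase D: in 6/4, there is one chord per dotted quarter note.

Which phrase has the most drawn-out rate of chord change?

Phrase C

A: 5/3 = 5/3 chords/bar.
B: 4/1.5 = 8/3 chords/bar.
C: 4/6 = 2/3 chords/bar.
D: 6/1.5 = 4 chords/bar.
Slowest is C at 2/3 chords/bar.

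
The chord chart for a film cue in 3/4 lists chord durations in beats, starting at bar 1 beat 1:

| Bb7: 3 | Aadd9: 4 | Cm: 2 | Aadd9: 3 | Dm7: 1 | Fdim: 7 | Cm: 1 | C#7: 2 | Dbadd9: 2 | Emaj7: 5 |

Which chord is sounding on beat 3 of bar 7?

Beat 3 of bar 7 is beat (7−1)×3 + 3 = 21 overall.
Running totals: Bb7 ends at 3, Aadd9 ends at 7, Cm ends at 9, Aadd9 ends at 12, Dm7 ends at 13, Fdim ends at 20, Cm ends at 21.
Beat 21 falls within Cm.

Cm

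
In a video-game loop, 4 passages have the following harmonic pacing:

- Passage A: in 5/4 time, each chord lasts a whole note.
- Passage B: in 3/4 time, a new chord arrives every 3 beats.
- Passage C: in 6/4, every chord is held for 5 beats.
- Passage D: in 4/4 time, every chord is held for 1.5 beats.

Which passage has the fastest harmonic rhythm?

Passage D

A: each chord is 4 beats in 5/4, so 1.25 per bar.
B: each chord is 3 beats in 3/4, so 1 per bar.
C: each chord is 5 beats in 6/4, so 1.2 per bar.
D: each chord is 1.5 beats in 4/4, so 8/3 per bar.
Fastest is D at 8/3 chords/bar.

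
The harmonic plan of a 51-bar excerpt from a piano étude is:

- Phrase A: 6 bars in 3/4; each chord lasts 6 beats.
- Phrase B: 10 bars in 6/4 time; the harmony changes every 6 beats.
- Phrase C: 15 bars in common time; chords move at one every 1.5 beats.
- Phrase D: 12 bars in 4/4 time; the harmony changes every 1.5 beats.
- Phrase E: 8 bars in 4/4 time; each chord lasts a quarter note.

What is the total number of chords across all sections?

117 chords

A: 6·3 = 18 beats, 18/6 = 3 chords.
B: 10·6 = 60 beats, 60/6 = 10 chords.
C: 15·4 = 60 beats, 60/1.5 = 40 chords.
D: 12·4 = 48 beats, 48/1.5 = 32 chords.
E: 8·4 = 32 beats, 32/1 = 32 chords.
Total: 3 + 10 + 40 + 32 + 32 = 117.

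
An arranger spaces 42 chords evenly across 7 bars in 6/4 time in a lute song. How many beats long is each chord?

1 beat

7 bars × 6 beats/bar = 42 beats total.
42 beats ÷ 42 chords = 1 beats per chord.
(That is a quarter note.)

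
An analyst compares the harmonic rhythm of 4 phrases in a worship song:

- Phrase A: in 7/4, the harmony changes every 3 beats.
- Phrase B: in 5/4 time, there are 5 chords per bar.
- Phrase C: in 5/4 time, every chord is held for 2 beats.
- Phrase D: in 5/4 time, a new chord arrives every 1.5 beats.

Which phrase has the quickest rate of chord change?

Phrase B

A: 7 beats/bar ÷ 3 beats/chord = 7/3 chords/bar.
B: 5 beats/bar ÷ 1 beat/chord = 5 chords/bar.
C: 5 beats/bar ÷ 2 beats/chord = 2.5 chords/bar.
D: 5 beats/bar ÷ 1.5 beats/chord = 10/3 chords/bar.
Fastest is B at 5 chords/bar.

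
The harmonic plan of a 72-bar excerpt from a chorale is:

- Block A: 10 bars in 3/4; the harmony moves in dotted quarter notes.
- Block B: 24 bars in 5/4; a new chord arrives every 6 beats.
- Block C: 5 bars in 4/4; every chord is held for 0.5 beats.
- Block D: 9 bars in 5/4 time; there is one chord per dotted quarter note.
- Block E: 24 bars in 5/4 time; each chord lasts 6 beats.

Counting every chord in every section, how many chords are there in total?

130 chords

A: 10 bars × 3 beats = 30 beats; 1.5 beats/chord → 20 chords.
B: 24 bars × 5 beats = 120 beats; 6 beats/chord → 20 chords.
C: 5 bars × 4 beats = 20 beats; 0.5 beats/chord → 40 chords.
D: 9 bars × 5 beats = 45 beats; 1.5 beats/chord → 30 chords.
E: 24 bars × 5 beats = 120 beats; 6 beats/chord → 20 chords.
Total: 20 + 20 + 40 + 30 + 20 = 130.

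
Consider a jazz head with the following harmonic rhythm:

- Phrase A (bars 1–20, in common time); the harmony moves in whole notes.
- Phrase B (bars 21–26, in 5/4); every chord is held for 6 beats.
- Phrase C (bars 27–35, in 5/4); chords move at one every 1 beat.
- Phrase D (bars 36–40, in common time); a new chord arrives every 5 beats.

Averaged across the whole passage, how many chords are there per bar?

A: 20 × 4 = 80 beats ÷ 4 = 20 chords.
B: 6 × 5 = 30 beats ÷ 6 = 5 chords.
C: 9 × 5 = 45 beats ÷ 1 = 45 chords.
D: 5 × 4 = 20 beats ÷ 5 = 4 chords.
Overall: 74 chords over 40 bars → 74/40 = 1.85 chords per bar.

1.85 chords per bar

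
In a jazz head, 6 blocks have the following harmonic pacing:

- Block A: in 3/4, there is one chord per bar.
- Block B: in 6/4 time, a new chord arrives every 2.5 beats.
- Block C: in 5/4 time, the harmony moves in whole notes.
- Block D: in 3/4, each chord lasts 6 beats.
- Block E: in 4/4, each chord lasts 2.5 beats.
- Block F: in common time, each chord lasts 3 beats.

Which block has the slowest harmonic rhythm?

A: 3/3 = 1 chord/bar.
B: 6/2.5 = 2.4 chords/bar.
C: 5/4 = 1.25 chords/bar.
D: 3/6 = 0.5 chords/bar.
E: 4/2.5 = 1.6 chords/bar.
F: 4/3 = 4/3 chords/bar.
Slowest is D at 0.5 chords/bar.

Block D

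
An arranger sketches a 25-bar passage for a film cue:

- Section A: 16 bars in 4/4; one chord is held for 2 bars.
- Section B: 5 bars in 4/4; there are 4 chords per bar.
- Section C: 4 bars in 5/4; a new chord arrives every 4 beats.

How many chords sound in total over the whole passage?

A: 16 bars × 4 beats = 64 beats; 8 beats/chord → 8 chords.
B: 5 bars × 4 beats = 20 beats; 1 beat/chord → 20 chords.
C: 4 bars × 5 beats = 20 beats; 4 beats/chord → 5 chords.
Total: 8 + 20 + 5 = 33.

33 chords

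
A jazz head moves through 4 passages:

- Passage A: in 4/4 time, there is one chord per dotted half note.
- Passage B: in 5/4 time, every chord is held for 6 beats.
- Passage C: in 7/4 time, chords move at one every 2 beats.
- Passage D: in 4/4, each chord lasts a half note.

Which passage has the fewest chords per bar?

Passage B

A: each chord is 3 beats in 4/4, so 4/3 per bar.
B: each chord is 6 beats in 5/4, so 5/6 per bar.
C: each chord is 2 beats in 7/4, so 3.5 per bar.
D: each chord is 2 beats in 4/4, so 2 per bar.
Slowest is B at 5/6 chords/bar.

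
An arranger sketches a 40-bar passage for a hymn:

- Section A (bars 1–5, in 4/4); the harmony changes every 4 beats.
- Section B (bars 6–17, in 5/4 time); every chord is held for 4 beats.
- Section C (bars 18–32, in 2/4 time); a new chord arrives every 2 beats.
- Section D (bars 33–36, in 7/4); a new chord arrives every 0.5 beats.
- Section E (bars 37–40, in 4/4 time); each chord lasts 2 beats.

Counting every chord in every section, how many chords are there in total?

99 chords

A has 20 beats and chords last 4 each, so 5 chords.
B has 60 beats and chords last 4 each, so 15 chords.
C has 30 beats and chords last 2 each, so 15 chords.
D has 28 beats and chords last 0.5 each, so 56 chords.
E has 16 beats and chords last 2 each, so 8 chords.
Total: 5 + 15 + 15 + 56 + 8 = 99.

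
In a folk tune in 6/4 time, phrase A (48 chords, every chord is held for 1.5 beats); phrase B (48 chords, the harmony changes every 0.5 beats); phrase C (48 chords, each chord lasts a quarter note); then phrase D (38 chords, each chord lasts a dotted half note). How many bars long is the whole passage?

43 bars

A: 48 × 1.5 = 72 beats = 12 bars.
B: 48 × 0.5 = 24 beats = 4 bars.
C: 48 × 1 = 48 beats = 8 bars.
D: 38 × 3 = 114 beats = 19 bars.
Total: 12 + 4 + 8 + 19 = 43 bars.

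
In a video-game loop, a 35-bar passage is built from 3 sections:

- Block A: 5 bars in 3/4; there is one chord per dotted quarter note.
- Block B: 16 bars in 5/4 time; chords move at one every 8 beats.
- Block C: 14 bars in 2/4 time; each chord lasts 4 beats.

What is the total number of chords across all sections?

27 chords

A: 5·3 = 15 beats, 15/1.5 = 10 chords.
B: 16·5 = 80 beats, 80/8 = 10 chords.
C: 14·2 = 28 beats, 28/4 = 7 chords.
Total: 10 + 10 + 7 = 27.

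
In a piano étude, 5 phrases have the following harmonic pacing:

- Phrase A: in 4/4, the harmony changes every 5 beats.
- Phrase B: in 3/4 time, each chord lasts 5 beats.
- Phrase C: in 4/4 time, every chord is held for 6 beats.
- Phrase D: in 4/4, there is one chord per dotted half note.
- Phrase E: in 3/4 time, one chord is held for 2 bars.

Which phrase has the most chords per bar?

Phrase D

A: 4 beats/bar ÷ 5 beats/chord = 0.8 chords/bar.
B: 3 beats/bar ÷ 5 beats/chord = 0.6 chords/bar.
C: 4 beats/bar ÷ 6 beats/chord = 2/3 chords/bar.
D: 4 beats/bar ÷ 3 beats/chord = 4/3 chords/bar.
E: 3 beats/bar ÷ 6 beats/chord = 0.5 chords/bar.
Fastest is D at 4/3 chords/bar.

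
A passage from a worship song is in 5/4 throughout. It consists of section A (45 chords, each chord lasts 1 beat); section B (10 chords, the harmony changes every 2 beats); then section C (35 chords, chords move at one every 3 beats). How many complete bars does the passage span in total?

34 bars

A: 45 × 1 = 45 beats = 9 bars.
B: 10 × 2 = 20 beats = 4 bars.
C: 35 × 3 = 105 beats = 21 bars.
Total: 9 + 4 + 21 = 34 bars.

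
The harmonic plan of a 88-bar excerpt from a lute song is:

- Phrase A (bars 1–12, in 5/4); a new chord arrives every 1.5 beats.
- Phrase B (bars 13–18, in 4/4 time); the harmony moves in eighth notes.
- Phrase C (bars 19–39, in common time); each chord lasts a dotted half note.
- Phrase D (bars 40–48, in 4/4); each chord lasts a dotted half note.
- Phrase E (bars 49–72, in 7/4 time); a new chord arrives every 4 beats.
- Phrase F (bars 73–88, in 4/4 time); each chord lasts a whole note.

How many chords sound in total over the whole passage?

186 chords

A has 60 beats and chords last 1.5 each, so 40 chords.
B has 24 beats and chords last 0.5 each, so 48 chords.
C has 84 beats and chords last 3 each, so 28 chords.
D has 36 beats and chords last 3 each, so 12 chords.
E has 168 beats and chords last 4 each, so 42 chords.
F has 64 beats and chords last 4 each, so 16 chords.
Total: 40 + 48 + 28 + 12 + 42 + 16 = 186.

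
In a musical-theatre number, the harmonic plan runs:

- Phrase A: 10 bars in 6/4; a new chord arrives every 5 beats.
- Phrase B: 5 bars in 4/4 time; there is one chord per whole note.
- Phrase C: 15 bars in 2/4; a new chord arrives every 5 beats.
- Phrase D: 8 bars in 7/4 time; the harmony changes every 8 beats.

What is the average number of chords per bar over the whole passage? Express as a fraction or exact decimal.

A: 10 × 6 = 60 beats ÷ 5 = 12 chords.
B: 5 × 4 = 20 beats ÷ 4 = 5 chords.
C: 15 × 2 = 30 beats ÷ 5 = 6 chords.
D: 8 × 7 = 56 beats ÷ 8 = 7 chords.
Overall: 30 chords over 38 bars → 30/38 = 15/19 chords per bar.

15/19 chords per bar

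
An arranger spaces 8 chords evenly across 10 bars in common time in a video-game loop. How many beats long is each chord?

5 beats

10 bars × 4 beats/bar = 40 beats total.
40 beats ÷ 8 chords = 5 beats per chord.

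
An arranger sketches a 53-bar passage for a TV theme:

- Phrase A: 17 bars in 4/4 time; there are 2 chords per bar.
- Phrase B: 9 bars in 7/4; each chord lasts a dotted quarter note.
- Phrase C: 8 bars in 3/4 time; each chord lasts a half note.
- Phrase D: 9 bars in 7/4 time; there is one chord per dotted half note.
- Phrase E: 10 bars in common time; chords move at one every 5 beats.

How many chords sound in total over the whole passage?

A: 17·4 = 68 beats, 68/2 = 34 chords.
B: 9·7 = 63 beats, 63/1.5 = 42 chords.
C: 8·3 = 24 beats, 24/2 = 12 chords.
D: 9·7 = 63 beats, 63/3 = 21 chords.
E: 10·4 = 40 beats, 40/5 = 8 chords.
Total: 34 + 42 + 12 + 21 + 8 = 117.

117 chords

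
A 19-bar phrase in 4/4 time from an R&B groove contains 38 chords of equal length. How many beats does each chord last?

19 bars × 4 beats/bar = 76 beats total.
76 beats ÷ 38 chords = 2 beats per chord.
(That is a half note.)

2 beats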